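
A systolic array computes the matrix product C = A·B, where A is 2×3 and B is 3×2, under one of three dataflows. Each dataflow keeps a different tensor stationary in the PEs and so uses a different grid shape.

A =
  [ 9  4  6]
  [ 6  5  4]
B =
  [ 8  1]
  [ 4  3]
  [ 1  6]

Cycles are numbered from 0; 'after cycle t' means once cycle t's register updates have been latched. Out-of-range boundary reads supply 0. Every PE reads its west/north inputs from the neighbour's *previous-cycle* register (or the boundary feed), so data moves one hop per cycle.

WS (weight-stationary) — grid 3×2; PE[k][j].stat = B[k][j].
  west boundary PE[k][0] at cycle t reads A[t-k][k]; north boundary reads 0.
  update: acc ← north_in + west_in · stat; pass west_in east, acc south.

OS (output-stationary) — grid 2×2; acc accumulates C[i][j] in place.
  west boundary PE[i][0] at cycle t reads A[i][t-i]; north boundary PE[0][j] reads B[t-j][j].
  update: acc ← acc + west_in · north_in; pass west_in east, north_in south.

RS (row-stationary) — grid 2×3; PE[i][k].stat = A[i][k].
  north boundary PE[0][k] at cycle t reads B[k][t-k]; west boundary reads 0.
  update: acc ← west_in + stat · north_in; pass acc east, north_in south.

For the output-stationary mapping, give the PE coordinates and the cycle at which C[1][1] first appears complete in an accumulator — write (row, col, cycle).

(row, col, cycle) = (1, 1, 4)

OS — PE[1][1] is where C[1][1] collects:
  c0 r1c1: 0 / 0 / 0
  c1 r1c1: 0 / 0 / 0
  c2 r1c1: 6 / 6 / 1
  c3 r1c1: 21 / 5 / 3
  c4 r1c1: 45 / 4 / 6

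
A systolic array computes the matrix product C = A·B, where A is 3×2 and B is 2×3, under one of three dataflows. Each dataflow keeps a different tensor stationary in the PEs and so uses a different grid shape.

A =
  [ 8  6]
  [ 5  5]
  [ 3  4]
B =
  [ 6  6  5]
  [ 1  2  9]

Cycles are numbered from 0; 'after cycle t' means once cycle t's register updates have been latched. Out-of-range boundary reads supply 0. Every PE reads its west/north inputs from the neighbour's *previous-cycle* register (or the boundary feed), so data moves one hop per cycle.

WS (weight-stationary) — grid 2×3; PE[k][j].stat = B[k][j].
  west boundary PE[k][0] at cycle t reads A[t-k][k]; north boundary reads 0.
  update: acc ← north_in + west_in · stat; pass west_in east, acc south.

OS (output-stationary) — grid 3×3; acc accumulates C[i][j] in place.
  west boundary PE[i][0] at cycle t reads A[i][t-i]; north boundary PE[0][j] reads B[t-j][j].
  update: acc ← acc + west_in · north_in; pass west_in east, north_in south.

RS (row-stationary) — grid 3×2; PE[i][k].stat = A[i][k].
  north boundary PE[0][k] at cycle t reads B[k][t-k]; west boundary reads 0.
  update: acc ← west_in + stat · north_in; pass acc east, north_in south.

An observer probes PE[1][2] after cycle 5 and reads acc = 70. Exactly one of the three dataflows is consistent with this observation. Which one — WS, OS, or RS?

dataflow = OS

— WS: 2×3; PE[1][2] trace:
  cycle 0: PE[1][2] → acc 0, east 0, south 0
  cycle 1: PE[1][2] → acc 0, east 0, south 0
  cycle 2: PE[1][2] → acc 0, east 0, south 0
  cycle 3: PE[1][2] → acc 94, east 6, south 94
  cycle 4: PE[1][2] → acc 70, east 5, south 70
  cycle 5: PE[1][2] → acc 51, east 4, south 51
— OS: 3×3; PE[1][2] trace:
  cycle 0: PE[1][2] → acc 0, east 0, south 0
  cycle 1: PE[1][2] → acc 0, east 0, south 0
  cycle 2: PE[1][2] → acc 0, east 0, south 0
  cycle 3: PE[1][2] → acc 25, east 5, south 5
  cycle 4: PE[1][2] → acc 70, east 5, south 9
  cycle 5: PE[1][2] → acc 70, east 0, south 0
RS: PE[1][2] is outside its 3×2 grid.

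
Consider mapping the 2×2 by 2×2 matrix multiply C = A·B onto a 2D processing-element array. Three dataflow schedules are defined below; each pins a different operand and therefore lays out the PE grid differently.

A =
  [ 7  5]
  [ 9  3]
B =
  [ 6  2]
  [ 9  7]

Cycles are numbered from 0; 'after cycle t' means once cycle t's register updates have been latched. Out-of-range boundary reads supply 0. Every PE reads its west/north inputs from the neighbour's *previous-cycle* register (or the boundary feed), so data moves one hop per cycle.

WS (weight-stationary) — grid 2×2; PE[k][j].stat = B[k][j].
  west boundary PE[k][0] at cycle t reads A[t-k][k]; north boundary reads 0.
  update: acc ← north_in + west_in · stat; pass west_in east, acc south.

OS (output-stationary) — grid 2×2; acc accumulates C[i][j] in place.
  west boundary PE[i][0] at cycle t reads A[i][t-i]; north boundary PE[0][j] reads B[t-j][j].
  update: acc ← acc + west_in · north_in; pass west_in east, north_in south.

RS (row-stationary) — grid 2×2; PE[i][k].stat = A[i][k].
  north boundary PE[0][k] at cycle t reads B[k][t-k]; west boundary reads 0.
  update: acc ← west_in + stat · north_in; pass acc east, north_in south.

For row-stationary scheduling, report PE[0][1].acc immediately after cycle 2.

RS (2×2). Following PE[0][1] plus its west/north inputs:
  c0 r0c0: 42 / 42 / 6
  c0 r0c1: 0 / 0 / 0
  c1 r0c0: 14 / 14 / 2
  c1 r0c1: 87 / 87 / 9
  c2 r0c0: 0 / 0 / 0
  c2 r0c1: 49 / 49 / 7

PE[0][1].acc = 49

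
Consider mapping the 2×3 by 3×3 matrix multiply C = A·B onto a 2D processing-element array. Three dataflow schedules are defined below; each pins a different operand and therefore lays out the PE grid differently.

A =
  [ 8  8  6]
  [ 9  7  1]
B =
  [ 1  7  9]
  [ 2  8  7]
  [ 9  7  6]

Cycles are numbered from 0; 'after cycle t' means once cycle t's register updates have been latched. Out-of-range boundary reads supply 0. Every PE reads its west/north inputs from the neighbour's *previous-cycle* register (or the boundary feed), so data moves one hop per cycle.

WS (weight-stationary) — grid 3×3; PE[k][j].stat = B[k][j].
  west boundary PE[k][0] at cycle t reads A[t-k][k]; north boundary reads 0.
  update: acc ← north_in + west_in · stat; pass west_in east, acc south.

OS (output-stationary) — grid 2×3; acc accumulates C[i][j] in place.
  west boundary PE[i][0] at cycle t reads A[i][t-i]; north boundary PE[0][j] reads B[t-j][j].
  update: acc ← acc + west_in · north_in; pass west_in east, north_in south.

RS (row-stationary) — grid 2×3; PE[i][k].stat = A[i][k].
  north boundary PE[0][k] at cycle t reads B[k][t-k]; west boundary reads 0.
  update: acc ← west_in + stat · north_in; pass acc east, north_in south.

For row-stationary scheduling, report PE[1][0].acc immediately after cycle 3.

PE[1][0].acc = 81

Tracing RS — 2×3 array, target PE[1][0]:
  t=0 PE[0][0]: acc=8 h=8 v=1
  t=0 PE[1][0]: acc=0 h=0 v=0
  t=1 PE[0][0]: acc=56 h=56 v=7
  t=1 PE[1][0]: acc=9 h=9 v=1
  t=2 PE[0][0]: acc=72 h=72 v=9
  t=2 PE[1][0]: acc=63 h=63 v=7
  t=3 PE[0][0]: acc=0 h=0 v=0
  t=3 PE[1][0]: acc=81 h=81 v=9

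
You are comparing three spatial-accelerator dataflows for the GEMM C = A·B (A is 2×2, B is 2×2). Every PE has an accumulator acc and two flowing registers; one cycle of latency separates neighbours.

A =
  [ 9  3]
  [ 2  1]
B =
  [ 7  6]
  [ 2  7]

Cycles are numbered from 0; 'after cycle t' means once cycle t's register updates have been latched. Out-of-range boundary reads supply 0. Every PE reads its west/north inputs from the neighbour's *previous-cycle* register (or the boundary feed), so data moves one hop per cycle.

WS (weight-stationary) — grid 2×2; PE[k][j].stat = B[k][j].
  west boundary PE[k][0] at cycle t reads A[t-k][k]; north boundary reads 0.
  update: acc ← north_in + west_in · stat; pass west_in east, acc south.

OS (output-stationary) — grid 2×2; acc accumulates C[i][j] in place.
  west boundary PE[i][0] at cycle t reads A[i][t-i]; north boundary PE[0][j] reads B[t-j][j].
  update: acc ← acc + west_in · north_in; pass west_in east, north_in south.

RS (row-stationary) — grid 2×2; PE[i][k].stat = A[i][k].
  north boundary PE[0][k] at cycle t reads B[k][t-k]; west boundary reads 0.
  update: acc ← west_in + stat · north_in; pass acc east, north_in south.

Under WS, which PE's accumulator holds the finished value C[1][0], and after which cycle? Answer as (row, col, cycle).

(row, col, cycle) = (1, 0, 2)

WS — PE[1][0] is where C[1][0] collects:
  cycle 0: PE[1][0] → acc 0, east 0, south 0
  cycle 1: PE[1][0] → acc 69, east 3, south 69
  cycle 2: PE[1][0] → acc 16, east 1, south 16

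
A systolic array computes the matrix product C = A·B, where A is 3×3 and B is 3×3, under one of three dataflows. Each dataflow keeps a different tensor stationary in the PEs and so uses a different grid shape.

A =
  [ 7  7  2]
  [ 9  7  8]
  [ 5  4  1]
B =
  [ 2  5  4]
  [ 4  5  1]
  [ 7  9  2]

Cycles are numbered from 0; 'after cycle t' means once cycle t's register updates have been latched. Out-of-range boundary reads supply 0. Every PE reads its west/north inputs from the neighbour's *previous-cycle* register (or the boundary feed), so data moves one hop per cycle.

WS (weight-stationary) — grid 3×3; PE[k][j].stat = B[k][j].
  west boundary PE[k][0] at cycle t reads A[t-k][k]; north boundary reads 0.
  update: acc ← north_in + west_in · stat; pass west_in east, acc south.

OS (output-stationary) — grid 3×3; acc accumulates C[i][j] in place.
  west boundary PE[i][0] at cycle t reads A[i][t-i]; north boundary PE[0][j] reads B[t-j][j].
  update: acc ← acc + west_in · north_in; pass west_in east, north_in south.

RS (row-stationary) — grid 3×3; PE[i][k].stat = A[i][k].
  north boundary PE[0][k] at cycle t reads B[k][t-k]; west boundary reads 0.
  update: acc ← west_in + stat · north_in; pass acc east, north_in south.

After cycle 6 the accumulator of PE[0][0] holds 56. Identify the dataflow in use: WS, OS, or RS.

dataflow = OS

WS [3×3] PE[0][0] across cycles:
  c0 r0c0: 14 / 7 / 14
  c1 r0c0: 18 / 9 / 18
  c2 r0c0: 10 / 5 / 10
  c3 r0c0: 0 / 0 / 0
  c4 r0c0: 0 / 0 / 0
  c5 r0c0: 0 / 0 / 0
  c6 r0c0: 0 / 0 / 0
OS [3×3] PE[0][0] across cycles:
  c0 r0c0: 14 / 7 / 2
  c1 r0c0: 42 / 7 / 4
  c2 r0c0: 56 / 2 / 7
  c3 r0c0: 56 / 0 / 0
  c4 r0c0: 56 / 0 / 0
  c5 r0c0: 56 / 0 / 0
  c6 r0c0: 56 / 0 / 0
RS [3×3] PE[0][0] across cycles:
  c0 r0c0: 14 / 14 / 2
  c1 r0c0: 35 / 35 / 5
  c2 r0c0: 28 / 28 / 4
  c3 r0c0: 0 / 0 / 0
  c4 r0c0: 0 / 0 / 0
  c5 r0c0: 0 / 0 / 0
  c6 r0c0: 0 / 0 / 0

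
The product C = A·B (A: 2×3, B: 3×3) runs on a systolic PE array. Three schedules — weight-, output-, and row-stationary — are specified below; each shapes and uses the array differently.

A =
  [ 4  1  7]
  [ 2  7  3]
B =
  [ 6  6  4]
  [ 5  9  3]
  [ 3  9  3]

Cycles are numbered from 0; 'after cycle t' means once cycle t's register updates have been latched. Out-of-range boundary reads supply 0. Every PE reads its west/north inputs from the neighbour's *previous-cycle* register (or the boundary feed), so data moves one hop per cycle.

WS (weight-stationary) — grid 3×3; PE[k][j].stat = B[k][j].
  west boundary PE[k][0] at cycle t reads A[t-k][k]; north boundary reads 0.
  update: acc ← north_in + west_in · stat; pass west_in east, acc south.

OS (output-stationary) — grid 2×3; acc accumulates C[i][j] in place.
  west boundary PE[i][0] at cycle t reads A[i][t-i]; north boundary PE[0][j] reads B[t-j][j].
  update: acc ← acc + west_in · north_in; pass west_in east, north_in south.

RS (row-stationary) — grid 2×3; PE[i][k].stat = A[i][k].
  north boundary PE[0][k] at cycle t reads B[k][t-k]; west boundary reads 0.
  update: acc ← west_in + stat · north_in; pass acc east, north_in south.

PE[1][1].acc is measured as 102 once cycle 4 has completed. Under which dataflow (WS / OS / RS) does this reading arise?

Under WS (3×3), PE[1][1]:
  0: (1,1).acc=0  regs=<0,0>
  1: (1,1).acc=0  regs=<0,0>
  2: (1,1).acc=33  regs=<1,33>
  3: (1,1).acc=75  regs=<7,75>
  4: (1,1).acc=0  regs=<0,0>
Under OS (2×3), PE[1][1]:
  0: (1,1).acc=0  regs=<0,0>
  1: (1,1).acc=0  regs=<0,0>
  2: (1,1).acc=12  regs=<2,6>
  3: (1,1).acc=75  regs=<7,9>
  4: (1,1).acc=102  regs=<3,9>
Under RS (2×3), PE[1][1]:
  0: (1,1).acc=0  regs=<0,0>
  1: (1,1).acc=0  regs=<0,0>
  2: (1,1).acc=47  regs=<47,5>
  3: (1,1).acc=75  regs=<75,9>
  4: (1,1).acc=29  regs=<29,3>

dataflow = OS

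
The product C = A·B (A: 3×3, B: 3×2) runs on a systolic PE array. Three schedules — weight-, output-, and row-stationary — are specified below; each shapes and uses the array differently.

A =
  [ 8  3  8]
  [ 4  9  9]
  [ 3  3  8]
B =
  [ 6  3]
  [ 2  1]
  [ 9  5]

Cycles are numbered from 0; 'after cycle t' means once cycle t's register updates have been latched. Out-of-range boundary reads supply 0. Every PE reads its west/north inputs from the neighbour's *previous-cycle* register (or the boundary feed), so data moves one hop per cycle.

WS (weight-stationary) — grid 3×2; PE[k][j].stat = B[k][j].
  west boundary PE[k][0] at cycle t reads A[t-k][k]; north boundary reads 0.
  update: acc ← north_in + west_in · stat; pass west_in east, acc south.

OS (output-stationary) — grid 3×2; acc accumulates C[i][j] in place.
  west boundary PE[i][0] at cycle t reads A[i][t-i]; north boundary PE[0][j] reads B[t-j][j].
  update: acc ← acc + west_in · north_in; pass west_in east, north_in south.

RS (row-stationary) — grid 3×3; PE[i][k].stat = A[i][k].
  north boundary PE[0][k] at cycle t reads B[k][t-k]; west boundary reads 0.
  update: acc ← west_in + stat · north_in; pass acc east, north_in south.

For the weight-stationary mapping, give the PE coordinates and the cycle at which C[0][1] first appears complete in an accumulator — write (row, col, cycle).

(row, col, cycle) = (2, 1, 3)

WS — PE[2][1] is where C[0][1] collects:
  0: (2,1).acc=0  regs=<0,0>
  1: (2,1).acc=0  regs=<0,0>
  2: (2,1).acc=0  regs=<0,0>
  3: (2,1).acc=67  regs=<8,67>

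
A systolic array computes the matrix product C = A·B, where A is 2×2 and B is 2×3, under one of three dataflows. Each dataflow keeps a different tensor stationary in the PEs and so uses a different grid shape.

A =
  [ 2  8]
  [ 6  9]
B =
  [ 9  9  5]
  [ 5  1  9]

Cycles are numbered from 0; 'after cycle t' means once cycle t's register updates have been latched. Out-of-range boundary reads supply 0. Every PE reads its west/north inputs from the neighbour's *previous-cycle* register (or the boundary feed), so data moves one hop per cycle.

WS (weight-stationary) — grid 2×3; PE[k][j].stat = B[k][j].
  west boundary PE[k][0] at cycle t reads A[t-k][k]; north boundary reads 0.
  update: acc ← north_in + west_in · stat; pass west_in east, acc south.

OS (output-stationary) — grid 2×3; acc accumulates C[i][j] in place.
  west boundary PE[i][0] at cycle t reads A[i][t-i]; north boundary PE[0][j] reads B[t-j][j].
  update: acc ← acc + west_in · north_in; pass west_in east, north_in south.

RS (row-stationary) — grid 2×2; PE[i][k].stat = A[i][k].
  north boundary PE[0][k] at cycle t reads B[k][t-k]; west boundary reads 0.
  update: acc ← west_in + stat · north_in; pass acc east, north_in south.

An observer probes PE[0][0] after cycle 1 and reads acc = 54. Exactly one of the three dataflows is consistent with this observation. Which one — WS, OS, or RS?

dataflow = WS

WS (2×3 grid), PE[0][0]:
  cycle 0: PE[0][0] → acc 18, east 2, south 18
  cycle 1: PE[0][0] → acc 54, east 6, south 54
OS (2×3 grid), PE[0][0]:
  cycle 0: PE[0][0] → acc 18, east 2, south 9
  cycle 1: PE[0][0] → acc 58, east 8, south 5
RS (2×2 grid), PE[0][0]:
  cycle 0: PE[0][0] → acc 18, east 18, south 9
  cycle 1: PE[0][0] → acc 18, east 18, south 9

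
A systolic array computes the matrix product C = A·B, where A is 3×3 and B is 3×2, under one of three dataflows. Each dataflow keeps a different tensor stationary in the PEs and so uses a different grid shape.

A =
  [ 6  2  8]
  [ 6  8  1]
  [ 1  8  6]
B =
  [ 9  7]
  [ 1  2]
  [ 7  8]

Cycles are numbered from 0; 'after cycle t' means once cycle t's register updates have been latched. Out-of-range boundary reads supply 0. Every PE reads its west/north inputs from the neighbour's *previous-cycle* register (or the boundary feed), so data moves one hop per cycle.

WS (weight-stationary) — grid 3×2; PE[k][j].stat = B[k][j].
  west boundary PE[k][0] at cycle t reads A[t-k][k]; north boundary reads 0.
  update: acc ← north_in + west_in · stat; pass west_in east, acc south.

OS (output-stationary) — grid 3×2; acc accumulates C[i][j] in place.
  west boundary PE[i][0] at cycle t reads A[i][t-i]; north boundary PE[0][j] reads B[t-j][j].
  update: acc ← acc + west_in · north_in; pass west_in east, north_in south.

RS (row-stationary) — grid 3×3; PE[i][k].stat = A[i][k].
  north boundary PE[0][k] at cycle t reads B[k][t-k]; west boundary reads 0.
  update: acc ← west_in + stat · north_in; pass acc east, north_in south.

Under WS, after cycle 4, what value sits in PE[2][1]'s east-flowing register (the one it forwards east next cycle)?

WS 3×2: PE[2][1] cycle-by-cycle (with neighbour feeds):
  0: (1,1).acc=0  regs=<0,0>
  0: (2,0).acc=0  regs=<0,0>
  0: (2,1).acc=0  regs=<0,0>
  1: (1,1).acc=0  regs=<0,0>
  1: (2,0).acc=0  regs=<0,0>
  1: (2,1).acc=0  regs=<0,0>
  2: (1,1).acc=46  regs=<2,46>
  2: (2,0).acc=112  regs=<8,112>
  2: (2,1).acc=0  regs=<0,0>
  3: (1,1).acc=58  regs=<8,58>
  3: (2,0).acc=69  regs=<1,69>
  3: (2,1).acc=110  regs=<8,110>
  4: (1,1).acc=23  regs=<8,23>
  4: (2,0).acc=59  regs=<6,59>
  4: (2,1).acc=66  regs=<1,66>

register = 1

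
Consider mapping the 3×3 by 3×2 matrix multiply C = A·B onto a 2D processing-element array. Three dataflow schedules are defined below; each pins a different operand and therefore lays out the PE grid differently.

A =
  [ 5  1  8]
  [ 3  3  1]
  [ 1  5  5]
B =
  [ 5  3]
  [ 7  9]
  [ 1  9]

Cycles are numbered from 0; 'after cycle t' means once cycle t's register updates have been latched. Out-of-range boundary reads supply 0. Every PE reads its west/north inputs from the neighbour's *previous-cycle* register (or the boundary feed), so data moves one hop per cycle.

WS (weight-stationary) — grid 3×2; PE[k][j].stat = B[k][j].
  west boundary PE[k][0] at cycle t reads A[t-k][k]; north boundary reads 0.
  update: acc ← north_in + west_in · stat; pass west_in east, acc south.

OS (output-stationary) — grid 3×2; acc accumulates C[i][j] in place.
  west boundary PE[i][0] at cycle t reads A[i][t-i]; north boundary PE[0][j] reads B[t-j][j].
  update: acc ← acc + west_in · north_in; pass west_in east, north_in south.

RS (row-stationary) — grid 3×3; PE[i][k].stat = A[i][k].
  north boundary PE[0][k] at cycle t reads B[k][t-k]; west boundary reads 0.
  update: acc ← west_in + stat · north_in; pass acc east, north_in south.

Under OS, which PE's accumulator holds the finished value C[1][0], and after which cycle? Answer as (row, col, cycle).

(row, col, cycle) = (1, 0, 3)

OS: C[1][0] accumulates in PE[1][0]:
  t=0 PE[1][0]: acc=0 h=0 v=0
  t=1 PE[1][0]: acc=15 h=3 v=5
  t=2 PE[1][0]: acc=36 h=3 v=7
  t=3 PE[1][0]: acc=37 h=1 v=1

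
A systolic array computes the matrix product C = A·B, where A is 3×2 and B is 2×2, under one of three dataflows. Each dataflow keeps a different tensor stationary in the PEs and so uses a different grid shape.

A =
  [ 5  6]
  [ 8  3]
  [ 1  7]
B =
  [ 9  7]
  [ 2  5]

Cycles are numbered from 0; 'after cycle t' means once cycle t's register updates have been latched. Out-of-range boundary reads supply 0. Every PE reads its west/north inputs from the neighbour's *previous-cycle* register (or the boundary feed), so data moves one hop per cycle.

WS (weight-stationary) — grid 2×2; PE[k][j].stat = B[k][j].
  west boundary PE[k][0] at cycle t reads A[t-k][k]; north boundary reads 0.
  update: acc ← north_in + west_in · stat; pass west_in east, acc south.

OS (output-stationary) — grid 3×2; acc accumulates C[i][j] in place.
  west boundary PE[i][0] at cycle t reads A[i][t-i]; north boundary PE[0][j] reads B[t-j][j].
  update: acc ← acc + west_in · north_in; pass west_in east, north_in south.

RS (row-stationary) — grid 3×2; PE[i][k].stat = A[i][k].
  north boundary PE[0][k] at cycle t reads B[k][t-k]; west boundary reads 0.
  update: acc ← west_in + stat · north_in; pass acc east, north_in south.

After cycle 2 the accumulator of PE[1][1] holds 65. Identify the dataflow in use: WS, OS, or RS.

— WS: 2×2; PE[1][1] trace:
  t=0 PE[1][1]: acc=0 h=0 v=0
  t=1 PE[1][1]: acc=0 h=0 v=0
  t=2 PE[1][1]: acc=65 h=6 v=65
— OS: 3×2; PE[1][1] trace:
  t=0 PE[1][1]: acc=0 h=0 v=0
  t=1 PE[1][1]: acc=0 h=0 v=0
  t=2 PE[1][1]: acc=56 h=8 v=7
— RS: 3×2; PE[1][1] trace:
  t=0 PE[1][1]: acc=0 h=0 v=0
  t=1 PE[1][1]: acc=0 h=0 v=0
  t=2 PE[1][1]: acc=78 h=78 v=2

dataflow = WS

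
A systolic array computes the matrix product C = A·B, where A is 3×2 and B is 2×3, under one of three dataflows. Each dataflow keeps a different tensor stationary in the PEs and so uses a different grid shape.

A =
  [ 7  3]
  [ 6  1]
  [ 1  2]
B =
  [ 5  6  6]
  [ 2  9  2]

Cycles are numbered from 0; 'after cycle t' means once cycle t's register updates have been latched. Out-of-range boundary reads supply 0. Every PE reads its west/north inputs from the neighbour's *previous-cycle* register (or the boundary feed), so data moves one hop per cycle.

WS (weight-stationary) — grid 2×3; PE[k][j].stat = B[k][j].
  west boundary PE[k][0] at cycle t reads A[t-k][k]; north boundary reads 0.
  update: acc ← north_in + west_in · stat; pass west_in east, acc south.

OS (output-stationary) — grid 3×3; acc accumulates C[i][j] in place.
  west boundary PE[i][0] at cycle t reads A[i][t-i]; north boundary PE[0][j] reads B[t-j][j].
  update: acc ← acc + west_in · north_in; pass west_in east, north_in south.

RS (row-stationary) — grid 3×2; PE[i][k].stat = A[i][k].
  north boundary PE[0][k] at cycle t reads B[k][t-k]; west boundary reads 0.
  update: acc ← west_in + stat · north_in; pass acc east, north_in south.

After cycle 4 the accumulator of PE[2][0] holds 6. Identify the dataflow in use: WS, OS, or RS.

dataflow = RS

— WS: 2×3 array has no PE[2][0].
— OS: 3×3; PE[2][0] trace:
  t=0 PE[2][0]: acc=0 h=0 v=0
  t=1 PE[2][0]: acc=0 h=0 v=0
  t=2 PE[2][0]: acc=5 h=1 v=5
  t=3 PE[2][0]: acc=9 h=2 v=2
  t=4 PE[2][0]: acc=9 h=0 v=0
— RS: 3×2; PE[2][0] trace:
  t=0 PE[2][0]: acc=0 h=0 v=0
  t=1 PE[2][0]: acc=0 h=0 v=0
  t=2 PE[2][0]: acc=5 h=5 v=5
  t=3 PE[2][0]: acc=6 h=6 v=6
  t=4 PE[2][0]: acc=6 h=6 v=6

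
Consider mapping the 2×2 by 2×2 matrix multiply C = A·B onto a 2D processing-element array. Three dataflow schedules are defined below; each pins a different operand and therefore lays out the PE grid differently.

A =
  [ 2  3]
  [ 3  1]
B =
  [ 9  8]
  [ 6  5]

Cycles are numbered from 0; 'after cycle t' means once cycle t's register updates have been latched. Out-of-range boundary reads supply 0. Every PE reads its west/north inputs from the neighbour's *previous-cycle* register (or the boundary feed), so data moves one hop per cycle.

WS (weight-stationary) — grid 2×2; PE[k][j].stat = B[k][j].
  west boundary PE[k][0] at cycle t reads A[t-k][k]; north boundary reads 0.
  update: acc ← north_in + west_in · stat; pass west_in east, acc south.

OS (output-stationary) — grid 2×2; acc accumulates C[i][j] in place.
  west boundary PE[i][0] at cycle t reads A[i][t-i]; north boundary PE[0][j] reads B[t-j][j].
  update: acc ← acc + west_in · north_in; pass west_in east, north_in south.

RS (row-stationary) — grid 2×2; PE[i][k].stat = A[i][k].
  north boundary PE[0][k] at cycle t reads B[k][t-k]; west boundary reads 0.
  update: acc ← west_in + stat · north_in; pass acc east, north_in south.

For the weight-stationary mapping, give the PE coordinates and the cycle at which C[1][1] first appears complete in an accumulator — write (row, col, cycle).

WS: C[1][1] accumulates in PE[1][1]:
  [0] (1,1) acc=0 (h:0 v:0)
  [1] (1,1) acc=0 (h:0 v:0)
  [2] (1,1) acc=31 (h:3 v:31)
  [3] (1,1) acc=29 (h:1 v:29)

(row, col, cycle) = (1, 1, 3)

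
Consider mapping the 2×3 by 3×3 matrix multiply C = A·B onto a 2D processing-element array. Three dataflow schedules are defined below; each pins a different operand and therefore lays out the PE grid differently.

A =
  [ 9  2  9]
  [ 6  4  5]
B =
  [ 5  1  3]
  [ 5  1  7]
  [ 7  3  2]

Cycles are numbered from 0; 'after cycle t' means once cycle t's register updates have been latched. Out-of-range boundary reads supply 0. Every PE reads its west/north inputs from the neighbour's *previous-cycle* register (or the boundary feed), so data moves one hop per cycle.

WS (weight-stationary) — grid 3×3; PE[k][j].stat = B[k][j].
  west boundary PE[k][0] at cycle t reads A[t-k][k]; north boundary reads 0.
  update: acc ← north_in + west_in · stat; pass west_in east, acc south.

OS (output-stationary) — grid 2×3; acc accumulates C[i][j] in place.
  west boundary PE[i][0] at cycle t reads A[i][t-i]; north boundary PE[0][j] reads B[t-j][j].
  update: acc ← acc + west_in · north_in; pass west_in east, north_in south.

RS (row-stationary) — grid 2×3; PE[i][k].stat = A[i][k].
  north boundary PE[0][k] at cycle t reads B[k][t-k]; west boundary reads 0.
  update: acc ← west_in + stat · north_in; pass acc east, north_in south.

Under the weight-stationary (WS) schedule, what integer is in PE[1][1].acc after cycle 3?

PE[1][1].acc = 10

Tracing WS — 3×3 array, target PE[1][1]:
  c0 r0c1: 0 / 0 / 0
  c0 r1c0: 0 / 0 / 0
  c0 r1c1: 0 / 0 / 0
  c1 r0c1: 9 / 9 / 9
  c1 r1c0: 55 / 2 / 55
  c1 r1c1: 0 / 0 / 0
  c2 r0c1: 6 / 6 / 6
  c2 r1c0: 50 / 4 / 50
  c2 r1c1: 11 / 2 / 11
  c3 r0c1: 0 / 0 / 0
  c3 r1c0: 0 / 0 / 0
  c3 r1c1: 10 / 4 / 10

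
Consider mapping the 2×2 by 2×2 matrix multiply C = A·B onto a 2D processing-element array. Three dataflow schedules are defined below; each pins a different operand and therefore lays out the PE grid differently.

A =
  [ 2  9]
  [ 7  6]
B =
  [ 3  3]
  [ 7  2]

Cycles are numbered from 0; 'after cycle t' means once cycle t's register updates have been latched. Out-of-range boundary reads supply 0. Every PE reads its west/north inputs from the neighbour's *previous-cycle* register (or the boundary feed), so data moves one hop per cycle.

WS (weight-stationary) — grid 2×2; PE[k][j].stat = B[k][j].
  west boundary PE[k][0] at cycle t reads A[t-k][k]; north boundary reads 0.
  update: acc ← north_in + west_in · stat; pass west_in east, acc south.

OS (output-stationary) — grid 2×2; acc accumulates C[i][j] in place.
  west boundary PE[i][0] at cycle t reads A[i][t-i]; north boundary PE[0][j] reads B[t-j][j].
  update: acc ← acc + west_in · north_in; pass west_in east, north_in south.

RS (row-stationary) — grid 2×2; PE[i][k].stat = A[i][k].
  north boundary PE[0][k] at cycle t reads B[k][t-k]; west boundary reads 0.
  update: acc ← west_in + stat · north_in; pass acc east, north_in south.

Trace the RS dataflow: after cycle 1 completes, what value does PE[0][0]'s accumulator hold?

PE[0][0].acc = 6

RS 2×2: PE[0][0] cycle-by-cycle (with neighbour feeds):
  [0] (0,0) acc=6 (h:6 v:3)
  [1] (0,0) acc=6 (h:6 v:3)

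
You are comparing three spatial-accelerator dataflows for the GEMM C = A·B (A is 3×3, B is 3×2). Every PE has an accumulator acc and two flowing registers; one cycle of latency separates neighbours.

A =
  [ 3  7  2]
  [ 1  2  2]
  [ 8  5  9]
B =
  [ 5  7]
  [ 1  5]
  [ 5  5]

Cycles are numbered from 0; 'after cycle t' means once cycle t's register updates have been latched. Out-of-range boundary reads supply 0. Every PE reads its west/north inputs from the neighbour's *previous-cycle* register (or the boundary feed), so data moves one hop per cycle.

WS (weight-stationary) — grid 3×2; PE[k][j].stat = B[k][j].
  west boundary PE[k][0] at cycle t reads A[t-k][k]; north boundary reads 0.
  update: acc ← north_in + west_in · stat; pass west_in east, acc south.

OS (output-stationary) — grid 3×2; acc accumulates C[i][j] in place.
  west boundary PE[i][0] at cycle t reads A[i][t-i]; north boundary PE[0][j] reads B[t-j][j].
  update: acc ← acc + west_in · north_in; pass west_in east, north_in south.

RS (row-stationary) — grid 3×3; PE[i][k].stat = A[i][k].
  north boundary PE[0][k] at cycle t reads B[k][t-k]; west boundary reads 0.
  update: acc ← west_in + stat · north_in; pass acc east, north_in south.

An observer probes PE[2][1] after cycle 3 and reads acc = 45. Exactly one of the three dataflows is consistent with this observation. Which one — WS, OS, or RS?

WS (3×2 grid), PE[2][1]:
  t=0 PE[2][1]: acc=0 h=0 v=0
  t=1 PE[2][1]: acc=0 h=0 v=0
  t=2 PE[2][1]: acc=0 h=0 v=0
  t=3 PE[2][1]: acc=66 h=2 v=66
OS (3×2 grid), PE[2][1]:
  t=0 PE[2][1]: acc=0 h=0 v=0
  t=1 PE[2][1]: acc=0 h=0 v=0
  t=2 PE[2][1]: acc=0 h=0 v=0
  t=3 PE[2][1]: acc=56 h=8 v=7
RS (3×3 grid), PE[2][1]:
  t=0 PE[2][1]: acc=0 h=0 v=0
  t=1 PE[2][1]: acc=0 h=0 v=0
  t=2 PE[2][1]: acc=0 h=0 v=0
  t=3 PE[2][1]: acc=45 h=45 v=1

dataflow = RS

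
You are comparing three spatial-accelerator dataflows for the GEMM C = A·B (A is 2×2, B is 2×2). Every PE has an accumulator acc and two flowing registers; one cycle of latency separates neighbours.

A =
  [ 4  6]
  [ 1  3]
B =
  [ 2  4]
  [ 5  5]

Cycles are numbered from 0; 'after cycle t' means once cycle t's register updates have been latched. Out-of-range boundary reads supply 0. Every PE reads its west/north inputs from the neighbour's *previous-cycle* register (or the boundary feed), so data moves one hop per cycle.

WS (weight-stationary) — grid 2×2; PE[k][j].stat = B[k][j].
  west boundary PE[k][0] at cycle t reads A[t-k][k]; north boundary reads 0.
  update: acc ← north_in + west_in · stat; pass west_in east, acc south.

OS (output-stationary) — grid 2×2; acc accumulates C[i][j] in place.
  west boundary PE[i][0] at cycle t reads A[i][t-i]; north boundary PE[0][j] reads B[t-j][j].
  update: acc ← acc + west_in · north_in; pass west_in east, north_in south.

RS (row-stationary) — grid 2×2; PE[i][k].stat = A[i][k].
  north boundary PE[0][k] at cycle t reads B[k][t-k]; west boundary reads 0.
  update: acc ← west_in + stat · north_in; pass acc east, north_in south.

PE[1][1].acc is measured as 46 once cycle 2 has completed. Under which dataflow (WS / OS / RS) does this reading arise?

Under WS (2×2), PE[1][1]:
  c0 r1c1: 0 / 0 / 0
  c1 r1c1: 0 / 0 / 0
  c2 r1c1: 46 / 6 / 46
Under OS (2×2), PE[1][1]:
  c0 r1c1: 0 / 0 / 0
  c1 r1c1: 0 / 0 / 0
  c2 r1c1: 4 / 1 / 4
Under RS (2×2), PE[1][1]:
  c0 r1c1: 0 / 0 / 0
  c1 r1c1: 0 / 0 / 0
  c2 r1c1: 17 / 17 / 5

dataflow = WS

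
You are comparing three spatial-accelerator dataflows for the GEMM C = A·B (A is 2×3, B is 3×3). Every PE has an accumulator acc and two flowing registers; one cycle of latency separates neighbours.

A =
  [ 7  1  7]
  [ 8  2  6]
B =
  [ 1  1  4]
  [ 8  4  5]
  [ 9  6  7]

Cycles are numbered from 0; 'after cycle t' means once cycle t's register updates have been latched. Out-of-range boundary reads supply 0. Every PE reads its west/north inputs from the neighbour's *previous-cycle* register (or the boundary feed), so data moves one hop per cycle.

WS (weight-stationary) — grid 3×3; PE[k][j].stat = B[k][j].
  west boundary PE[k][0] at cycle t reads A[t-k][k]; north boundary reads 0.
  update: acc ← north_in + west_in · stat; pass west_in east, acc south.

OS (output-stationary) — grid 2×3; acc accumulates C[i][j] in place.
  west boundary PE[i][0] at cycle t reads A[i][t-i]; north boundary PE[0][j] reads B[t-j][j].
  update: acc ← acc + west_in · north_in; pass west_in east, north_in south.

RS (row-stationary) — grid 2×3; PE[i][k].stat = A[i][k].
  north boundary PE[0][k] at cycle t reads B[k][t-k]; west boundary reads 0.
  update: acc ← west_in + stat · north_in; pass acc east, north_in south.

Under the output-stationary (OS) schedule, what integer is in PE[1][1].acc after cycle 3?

OS (2×3). Following PE[1][1] plus its west/north inputs:
  step 0 · PE0,1: acc=0; fwd→0 fwd↓0
  step 0 · PE1,0: acc=0; fwd→0 fwd↓0
  step 0 · PE1,1: acc=0; fwd→0 fwd↓0
  step 1 · PE0,1: acc=7; fwd→7 fwd↓1
  step 1 · PE1,0: acc=8; fwd→8 fwd↓1
  step 1 · PE1,1: acc=0; fwd→0 fwd↓0
  step 2 · PE0,1: acc=11; fwd→1 fwd↓4
  step 2 · PE1,0: acc=24; fwd→2 fwd↓8
  step 2 · PE1,1: acc=8; fwd→8 fwd↓1
  step 3 · PE0,1: acc=53; fwd→7 fwd↓6
  step 3 · PE1,0: acc=78; fwd→6 fwd↓9
  step 3 · PE1,1: acc=16; fwd→2 fwd↓4

PE[1][1].acc = 16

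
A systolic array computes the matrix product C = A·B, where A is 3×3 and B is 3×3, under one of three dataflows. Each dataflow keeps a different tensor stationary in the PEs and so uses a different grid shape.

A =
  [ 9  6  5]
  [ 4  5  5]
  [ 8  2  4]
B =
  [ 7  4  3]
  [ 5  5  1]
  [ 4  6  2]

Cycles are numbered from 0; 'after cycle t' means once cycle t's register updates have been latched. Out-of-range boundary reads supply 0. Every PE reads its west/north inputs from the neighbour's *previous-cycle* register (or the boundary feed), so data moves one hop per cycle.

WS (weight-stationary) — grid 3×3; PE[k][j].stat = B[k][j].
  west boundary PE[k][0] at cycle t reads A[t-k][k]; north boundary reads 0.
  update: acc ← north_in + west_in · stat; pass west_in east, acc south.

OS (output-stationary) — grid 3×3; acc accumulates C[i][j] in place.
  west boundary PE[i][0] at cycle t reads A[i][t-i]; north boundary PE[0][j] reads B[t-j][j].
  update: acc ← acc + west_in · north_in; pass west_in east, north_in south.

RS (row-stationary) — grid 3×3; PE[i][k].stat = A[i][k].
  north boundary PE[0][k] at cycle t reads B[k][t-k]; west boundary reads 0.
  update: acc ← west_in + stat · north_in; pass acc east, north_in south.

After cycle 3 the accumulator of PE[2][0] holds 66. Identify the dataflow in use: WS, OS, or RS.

WS [3×3] PE[2][0] across cycles:
  @0  [2,0]  acc 0  |  →0  ↓0
  @1  [2,0]  acc 0  |  →0  ↓0
  @2  [2,0]  acc 113  |  →5  ↓113
  @3  [2,0]  acc 73  |  →5  ↓73
OS [3×3] PE[2][0] across cycles:
  @0  [2,0]  acc 0  |  →0  ↓0
  @1  [2,0]  acc 0  |  →0  ↓0
  @2  [2,0]  acc 56  |  →8  ↓7
  @3  [2,0]  acc 66  |  →2  ↓5
RS [3×3] PE[2][0] across cycles:
  @0  [2,0]  acc 0  |  →0  ↓0
  @1  [2,0]  acc 0  |  →0  ↓0
  @2  [2,0]  acc 56  |  →56  ↓7
  @3  [2,0]  acc 32  |  →32  ↓4

dataflow = OS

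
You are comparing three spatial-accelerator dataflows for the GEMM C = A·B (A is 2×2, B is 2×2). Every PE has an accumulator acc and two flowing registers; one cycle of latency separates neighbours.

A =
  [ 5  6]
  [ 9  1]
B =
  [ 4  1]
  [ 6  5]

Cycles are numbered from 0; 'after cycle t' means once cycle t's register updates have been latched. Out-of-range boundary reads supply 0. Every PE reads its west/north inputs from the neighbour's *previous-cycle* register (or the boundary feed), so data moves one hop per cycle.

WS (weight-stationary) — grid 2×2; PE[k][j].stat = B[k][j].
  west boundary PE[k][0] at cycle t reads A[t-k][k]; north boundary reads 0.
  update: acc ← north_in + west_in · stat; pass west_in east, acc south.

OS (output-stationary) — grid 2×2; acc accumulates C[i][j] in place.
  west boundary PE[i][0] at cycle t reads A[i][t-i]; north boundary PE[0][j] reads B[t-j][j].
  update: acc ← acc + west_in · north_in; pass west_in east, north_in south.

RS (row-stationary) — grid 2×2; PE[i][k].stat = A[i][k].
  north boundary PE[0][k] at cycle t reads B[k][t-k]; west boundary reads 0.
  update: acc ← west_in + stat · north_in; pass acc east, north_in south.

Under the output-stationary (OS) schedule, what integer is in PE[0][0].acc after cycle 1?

OS 2×2: PE[0][0] cycle-by-cycle (with neighbour feeds):
  c0 r0c0: 20 / 5 / 4
  c1 r0c0: 56 / 6 / 6

PE[0][0].acc = 56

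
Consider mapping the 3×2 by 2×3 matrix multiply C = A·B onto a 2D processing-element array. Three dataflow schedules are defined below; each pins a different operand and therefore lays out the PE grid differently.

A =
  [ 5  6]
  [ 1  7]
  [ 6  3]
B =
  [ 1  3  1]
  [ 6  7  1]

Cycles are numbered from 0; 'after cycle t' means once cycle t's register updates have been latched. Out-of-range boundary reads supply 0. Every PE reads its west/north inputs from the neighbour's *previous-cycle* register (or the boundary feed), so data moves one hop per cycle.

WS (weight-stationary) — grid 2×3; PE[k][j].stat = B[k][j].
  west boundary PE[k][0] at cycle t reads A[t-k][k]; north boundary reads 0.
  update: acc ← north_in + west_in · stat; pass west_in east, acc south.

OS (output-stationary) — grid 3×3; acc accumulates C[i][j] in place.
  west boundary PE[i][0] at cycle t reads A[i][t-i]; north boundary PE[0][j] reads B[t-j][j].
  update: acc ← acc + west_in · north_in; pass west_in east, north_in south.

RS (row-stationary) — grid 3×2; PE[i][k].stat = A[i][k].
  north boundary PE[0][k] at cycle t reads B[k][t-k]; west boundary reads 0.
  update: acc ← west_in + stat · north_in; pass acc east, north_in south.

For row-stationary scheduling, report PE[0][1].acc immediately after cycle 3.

PE[0][1].acc = 11

RS 3×2: PE[0][1] cycle-by-cycle (with neighbour feeds):
  @0  [0,0]  acc 5  |  →5  ↓1
  @0  [0,1]  acc 0  |  →0  ↓0
  @1  [0,0]  acc 15  |  →15  ↓3
  @1  [0,1]  acc 41  |  →41  ↓6
  @2  [0,0]  acc 5  |  →5  ↓1
  @2  [0,1]  acc 57  |  →57  ↓7
  @3  [0,0]  acc 0  |  →0  ↓0
  @3  [0,1]  acc 11  |  →11  ↓1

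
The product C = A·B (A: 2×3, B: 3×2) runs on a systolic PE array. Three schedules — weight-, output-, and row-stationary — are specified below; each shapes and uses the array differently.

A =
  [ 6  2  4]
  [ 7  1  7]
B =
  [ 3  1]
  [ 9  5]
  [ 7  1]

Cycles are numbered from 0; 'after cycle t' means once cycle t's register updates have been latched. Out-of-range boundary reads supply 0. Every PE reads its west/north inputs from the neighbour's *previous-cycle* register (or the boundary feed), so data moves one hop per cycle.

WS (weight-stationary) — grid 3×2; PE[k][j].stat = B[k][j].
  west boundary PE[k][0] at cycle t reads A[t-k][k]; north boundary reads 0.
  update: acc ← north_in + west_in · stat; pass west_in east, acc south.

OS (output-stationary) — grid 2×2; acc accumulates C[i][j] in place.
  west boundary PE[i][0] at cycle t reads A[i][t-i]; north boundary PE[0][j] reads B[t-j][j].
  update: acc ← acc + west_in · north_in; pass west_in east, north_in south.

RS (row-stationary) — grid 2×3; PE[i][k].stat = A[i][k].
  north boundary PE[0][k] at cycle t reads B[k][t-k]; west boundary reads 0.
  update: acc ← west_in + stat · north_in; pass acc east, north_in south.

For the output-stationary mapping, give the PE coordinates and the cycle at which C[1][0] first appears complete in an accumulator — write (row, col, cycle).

OS — PE[1][0] is where C[1][0] collects:
  [0] (1,0) acc=0 (h:0 v:0)
  [1] (1,0) acc=21 (h:7 v:3)
  [2] (1,0) acc=30 (h:1 v:9)
  [3] (1,0) acc=79 (h:7 v:7)

(row, col, cycle) = (1, 0, 3)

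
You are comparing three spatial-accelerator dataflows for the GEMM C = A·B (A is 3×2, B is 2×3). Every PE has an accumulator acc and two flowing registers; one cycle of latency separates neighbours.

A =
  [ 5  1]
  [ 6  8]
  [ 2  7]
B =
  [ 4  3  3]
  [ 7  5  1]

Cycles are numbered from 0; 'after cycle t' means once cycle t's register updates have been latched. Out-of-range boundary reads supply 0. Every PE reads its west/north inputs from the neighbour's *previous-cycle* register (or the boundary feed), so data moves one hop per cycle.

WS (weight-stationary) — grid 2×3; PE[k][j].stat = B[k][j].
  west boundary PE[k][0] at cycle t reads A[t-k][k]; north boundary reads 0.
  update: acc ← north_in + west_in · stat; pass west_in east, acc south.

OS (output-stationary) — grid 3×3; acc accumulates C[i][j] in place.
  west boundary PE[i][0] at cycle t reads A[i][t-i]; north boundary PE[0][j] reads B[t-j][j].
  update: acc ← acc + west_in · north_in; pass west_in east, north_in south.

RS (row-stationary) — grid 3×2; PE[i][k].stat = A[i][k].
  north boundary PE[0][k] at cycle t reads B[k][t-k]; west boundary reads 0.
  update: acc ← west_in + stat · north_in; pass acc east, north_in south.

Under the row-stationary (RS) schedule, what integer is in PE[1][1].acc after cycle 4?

PE[1][1].acc = 26

RS (3×2). Following PE[1][1] plus its west/north inputs:
  after 0 — PE[0][1] acc=0, pass-E 0, pass-S 0
  after 0 — PE[1][0] acc=0, pass-E 0, pass-S 0
  after 0 — PE[1][1] acc=0, pass-E 0, pass-S 0
  after 1 — PE[0][1] acc=27, pass-E 27, pass-S 7
  after 1 — PE[1][0] acc=24, pass-E 24, pass-S 4
  after 1 — PE[1][1] acc=0, pass-E 0, pass-S 0
  after 2 — PE[0][1] acc=20, pass-E 20, pass-S 5
  after 2 — PE[1][0] acc=18, pass-E 18, pass-S 3
  after 2 — PE[1][1] acc=80, pass-E 80, pass-S 7
  after 3 — PE[0][1] acc=16, pass-E 16, pass-S 1
  after 3 — PE[1][0] acc=18, pass-E 18, pass-S 3
  after 3 — PE[1][1] acc=58, pass-E 58, pass-S 5
  after 4 — PE[0][1] acc=0, pass-E 0, pass-S 0
  after 4 — PE[1][0] acc=0, pass-E 0, pass-S 0
  after 4 — PE[1][1] acc=26, pass-E 26, pass-S 1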